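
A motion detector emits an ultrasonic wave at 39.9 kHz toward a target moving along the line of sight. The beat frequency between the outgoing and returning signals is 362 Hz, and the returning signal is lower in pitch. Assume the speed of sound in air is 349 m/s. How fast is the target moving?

1.59 m/s

Double Doppler shift off a moving reflector: f₂ = f₀ · (v + u)/(v − u) (u > 0 toward emitter).
Returning signal is lower, so f₂ = f₀ − Δf = 39900 − 362 = 39538 Hz.
Rearranging, u = v · (f₂ − f₀)/(f₂ + f₀) = 349 × -362/79438 ≈ -1.59 m/s.
So the target is moving at 1.59 m/s away from the emitter.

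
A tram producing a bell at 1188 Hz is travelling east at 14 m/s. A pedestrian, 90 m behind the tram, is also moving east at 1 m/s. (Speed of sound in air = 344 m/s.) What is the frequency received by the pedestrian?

1145 Hz

The pedestrian is behind, so the tram is moving away from it while the pedestrian is moving toward the tram.
General Doppler shift: f' = f · (v + v_o)/(v + v_s).
f' = 1188 × (344 + 1)/(344 + 14) = 1188 × 345/358 ≈ 1145 Hz.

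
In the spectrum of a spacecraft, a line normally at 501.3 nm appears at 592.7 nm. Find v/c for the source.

λ'/λ₀ = 1.1823 > 1 (redshift), so the source is receding.
λ'/λ₀ = √((1 + β)/(1 − β)) for a receding source ⇒ β = (r² − 1)/(r² + 1) with r = λ'/λ₀.
β = (1.3979 − 1)/(1.3979 + 1) ≈ 0.166.

0.166c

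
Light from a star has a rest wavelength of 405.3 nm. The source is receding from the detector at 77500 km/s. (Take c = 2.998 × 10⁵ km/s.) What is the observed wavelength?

528.0 nm

β = v/c = 77500/299800 = 0.2585.
Relativistic Doppler for wavelength: λ' = λ₀ · √((1 + β)/(1 − β)).
λ' = 405.3 × √(1.2585/0.7415) = 405.3 × 1.30279 ≈ 528.0 nm.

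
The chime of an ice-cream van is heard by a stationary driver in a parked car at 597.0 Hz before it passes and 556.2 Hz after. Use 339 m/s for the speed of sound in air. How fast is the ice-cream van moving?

f₁/f₂ = (v + v_s)/(v − v_s), so v_s = v · (f₁ − f₂)/(f₁ + f₂).
v_s = 339 × (597.0 − 556.2)/(597.0 + 556.2) = 339 × 40.8/1153.2 ≈ 12.0 m/s.

12.0 m/s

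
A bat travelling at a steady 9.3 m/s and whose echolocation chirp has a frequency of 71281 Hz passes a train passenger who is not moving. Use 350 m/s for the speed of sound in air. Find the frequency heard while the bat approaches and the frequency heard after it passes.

73227 Hz approaching; 69436 Hz receding

Approaching: f₁ = f · v/(v − v_s) = 71281 × 350/340.7 ≈ 73227 Hz.
Receding: f₂ = f · v/(v + v_s) = 71281 × 350/359.3 ≈ 69436 Hz.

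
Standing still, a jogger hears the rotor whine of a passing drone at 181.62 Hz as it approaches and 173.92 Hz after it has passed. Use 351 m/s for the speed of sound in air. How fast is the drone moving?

7.6 m/s

f₁/f₂ = (v + v_s)/(v − v_s), so v_s = v · (f₁ − f₂)/(f₁ + f₂).
v_s = 351 × (181.62 − 173.92)/(181.62 + 173.92) = 351 × 7.70/355.54 ≈ 7.6 m/s.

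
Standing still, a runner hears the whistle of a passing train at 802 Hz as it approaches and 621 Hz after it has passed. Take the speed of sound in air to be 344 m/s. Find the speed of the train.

f₁/f₂ = (v + v_s)/(v − v_s), so v_s = v · (f₁ − f₂)/(f₁ + f₂).
v_s = 344 × (802 − 621)/(802 + 621) = 344 × 181/1423 ≈ 44 m/s.

44 m/s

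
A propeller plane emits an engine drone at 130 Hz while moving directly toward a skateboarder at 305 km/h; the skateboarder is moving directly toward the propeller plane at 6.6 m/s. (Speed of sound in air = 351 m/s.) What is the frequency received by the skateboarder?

305 km/h = 84.72 m/s.
With source approaching and observer approaching, f' = f · (v + v_o)/(v − v_s).
f' = 130 × (351 + 6.6)/(351 − 84.72) = 130 × 357.6/266.28 ≈ 175 Hz.

175 Hz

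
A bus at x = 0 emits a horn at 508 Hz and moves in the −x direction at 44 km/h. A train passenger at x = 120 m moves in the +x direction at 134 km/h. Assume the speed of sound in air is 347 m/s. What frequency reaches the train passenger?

438 Hz

44 km/h = 12.22 m/s; 134 km/h = 37.22 m/s.
The observer lies on the +x side, so the source is heading away from the observer and the observer is heading away from the source.
General Doppler shift: f' = f · (v − v_o)/(v + v_s).
f' = 508 × (347 − 37.22)/(347 + 12.22) = 508 × 309.78/359.22 ≈ 438 Hz.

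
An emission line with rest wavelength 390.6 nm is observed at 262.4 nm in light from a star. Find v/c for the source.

λ'/λ₀ = 0.6718 < 1 (blueshift), so the source is approaching.
λ'/λ₀ = √((1 − β)/(1 + β)) for an approaching source ⇒ β = (1 − r²)/(1 + r²) with r = λ'/λ₀.
β = (1 − 0.4513)/(1 + 0.4513) ≈ 0.378.

0.378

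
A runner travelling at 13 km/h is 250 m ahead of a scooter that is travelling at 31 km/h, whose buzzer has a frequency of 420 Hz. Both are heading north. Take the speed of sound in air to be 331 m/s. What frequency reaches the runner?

427 Hz

31 km/h = 8.611 m/s; 13 km/h = 3.611 m/s.
The runner is ahead, so the scooter is moving toward it while the runner is moving away from the scooter.
With source approaching and observer receding, f' = f · (v − v_o)/(v − v_s).
f' = 420 × (331 − 3.611)/(331 − 8.611) = 420 × 327.39/322.39 ≈ 427 Hz.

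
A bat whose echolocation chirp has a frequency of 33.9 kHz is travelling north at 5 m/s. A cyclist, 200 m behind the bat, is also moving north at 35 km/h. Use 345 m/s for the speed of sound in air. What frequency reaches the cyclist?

35 km/h = 9.722 m/s.
The cyclist is behind, so the bat is moving away from it while the cyclist is moving toward the bat.
With source receding and observer approaching, f' = f · (v + v_o)/(v + v_s).
f' = 33.9 × (345 + 9.722)/(345 + 5) = 33.9 × 354.72/350 ≈ 34.4 kHz.

34.4 kHz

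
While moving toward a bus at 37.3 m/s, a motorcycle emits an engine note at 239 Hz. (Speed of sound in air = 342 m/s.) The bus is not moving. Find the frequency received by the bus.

Only the source moves, toward the listener, so f' = f · v/(v − v_s).
f' = 239 × 342/(342 − 37.3) = 239 × 342/304.7 ≈ 268 Hz.

268 Hz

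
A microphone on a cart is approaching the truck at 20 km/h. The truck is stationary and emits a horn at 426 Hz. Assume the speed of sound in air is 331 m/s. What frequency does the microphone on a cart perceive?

20 km/h = 5.556 m/s.
Only the observer moves, toward the source, so f' = f · (v + v_o)/v.
f' = 426 × (331 + 5.556)/331 = 426 × 336.56/331 ≈ 433 Hz.

433 Hz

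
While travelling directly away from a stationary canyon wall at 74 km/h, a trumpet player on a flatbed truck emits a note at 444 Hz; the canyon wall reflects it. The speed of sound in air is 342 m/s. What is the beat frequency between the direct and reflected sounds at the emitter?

74 km/h = 20.56 m/s.
The canyon wall receives the sound from a moving source: f₁ = f₀ · v/(v + v_e) = 444 × 342/362.56 ≈ 418.8 Hz.
On the return leg the trumpet player on a flatbed truck is a moving observer: f₂ = f₁ · (v − v_e)/v = 418.8 × 321.44/342 ≈ 393.7 Hz.
Equivalently f₂ = f₀ · (v − v_e)/(v + v_e).
Beat against the emitted tone: |f₂ − f₀| = 2v_e·f₀/(v + v_e) = 2 × 20.56 × 444/362.56 ≈ 50.3 Hz.

50.3 Hz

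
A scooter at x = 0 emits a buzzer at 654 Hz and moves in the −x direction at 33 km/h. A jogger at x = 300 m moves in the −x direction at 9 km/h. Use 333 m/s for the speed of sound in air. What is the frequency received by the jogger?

641 Hz

33 km/h = 9.167 m/s; 9 km/h = 2.5 m/s.
The observer lies on the +x side, so the source is heading away from the observer and the observer is heading toward the source.
Both move, so f' = f · (v + v_o)/(v + v_s).
f' = 654 × (333 + 2.5)/(333 + 9.167) = 654 × 335.5/342.17 ≈ 641 Hz.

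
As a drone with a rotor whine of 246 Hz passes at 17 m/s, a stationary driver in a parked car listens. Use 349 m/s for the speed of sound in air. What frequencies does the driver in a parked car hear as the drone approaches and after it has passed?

259 Hz approaching; 235 Hz receding

Approaching: f₁ = f · v/(v − v_s) = 246 × 349/332 ≈ 259 Hz.
Receding: f₂ = f · v/(v + v_s) = 246 × 349/366 ≈ 235 Hz.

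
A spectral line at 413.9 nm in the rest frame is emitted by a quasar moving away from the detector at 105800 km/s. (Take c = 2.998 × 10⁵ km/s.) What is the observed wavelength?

598.5 nm

β = v/c = 105800/299800 = 0.3529.
Relativistic Doppler for wavelength: λ' = λ₀ · √((1 + β)/(1 − β)).
λ' = 413.9 × √(1.3529/0.6471) = 413.9 × 1.44593 ≈ 598.5 nm.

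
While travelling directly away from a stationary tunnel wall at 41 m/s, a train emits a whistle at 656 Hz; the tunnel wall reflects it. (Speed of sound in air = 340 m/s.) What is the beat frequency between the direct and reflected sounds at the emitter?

141 Hz

The tunnel wall receives the sound from a moving source: f₁ = f₀ · v/(v + v_e) = 656 × 340/381 ≈ 585.4 Hz.
On the return leg the train is a moving observer: f₂ = f₁ · (v − v_e)/v = 585.4 × 299/340 ≈ 514.8 Hz.
Equivalently f₂ = f₀ · (v − v_e)/(v + v_e).
Beat against the emitted tone: |f₂ − f₀| = 2v_e·f₀/(v + v_e) = 2 × 41 × 656/381 ≈ 141 Hz.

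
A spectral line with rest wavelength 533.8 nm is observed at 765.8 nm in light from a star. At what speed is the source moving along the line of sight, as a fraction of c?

λ'/λ₀ = 1.4346 > 1 (redshift), so the source is receding.
λ'/λ₀ = √((1 + β)/(1 − β)) for a receding source ⇒ β = (r² − 1)/(r² + 1) with r = λ'/λ₀.
β = (2.0581 − 1)/(2.0581 + 1) ≈ 0.346.

0.346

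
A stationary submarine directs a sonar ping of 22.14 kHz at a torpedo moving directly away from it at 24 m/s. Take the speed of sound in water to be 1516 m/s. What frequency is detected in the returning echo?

At the torpedo (a moving observer), f₁ = f₀ · (v − u)/v = 22.14 × 1492/1516 ≈ 21.8 kHz.
On reflection it acts as a source moving away from the stationary detector: f₂ = f₁ · v/(v + u) = 21.8 × 1516/1540 ≈ 21.4 kHz.

21.4 kHz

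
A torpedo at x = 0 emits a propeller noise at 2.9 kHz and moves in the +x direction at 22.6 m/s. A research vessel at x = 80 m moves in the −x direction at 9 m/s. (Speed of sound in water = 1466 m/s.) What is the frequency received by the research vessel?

2.96 kHz

The observer lies on the +x side, so the source is heading toward the observer and the observer is heading toward the source.
General Doppler shift: f' = f · (v + v_o)/(v − v_s).
f' = 2.9 × (1466 + 9)/(1466 − 22.6) = 2.9 × 1475/1443.4 ≈ 2.96 kHz.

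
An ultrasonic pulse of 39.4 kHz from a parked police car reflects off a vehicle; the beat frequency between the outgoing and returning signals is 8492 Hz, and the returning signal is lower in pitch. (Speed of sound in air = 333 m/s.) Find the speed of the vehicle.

Double Doppler shift off a moving reflector: f₂ = f₀ · (v + u)/(v − u) (u > 0 toward emitter).
Returning signal is lower, so f₂ = f₀ − Δf = 39400 − 8492 = 30908 Hz.
Rearranging, u = v · (f₂ − f₀)/(f₂ + f₀) = 333 × -8492/70308 ≈ -40 m/s.
So the vehicle is moving at 40 m/s away from the emitter.

40 m/s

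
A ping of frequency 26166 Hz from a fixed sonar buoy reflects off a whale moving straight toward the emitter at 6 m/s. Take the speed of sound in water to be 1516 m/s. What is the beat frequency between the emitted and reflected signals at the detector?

208 Hz

At the whale (a moving observer), f₁ = f₀ · (v + u)/v = 26166 × 1522/1516 ≈ 26270 Hz.
The reflection then acts as a moving source: f₂ = f₁ · v/(v − u) ≈ 26374 Hz.
Beat frequency: |f₂ − f₀| = 2u·f₀/(v − u) = 2 × 6 × 26166/1510 ≈ 208 Hz.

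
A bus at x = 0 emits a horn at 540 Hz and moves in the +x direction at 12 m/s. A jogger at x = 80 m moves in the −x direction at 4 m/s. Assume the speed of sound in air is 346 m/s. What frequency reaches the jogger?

566 Hz

The observer lies on the +x side, so the source is heading toward the observer and the observer is heading toward the source.
Both move, so f' = f · (v + v_o)/(v − v_s).
f' = 540 × (346 + 4)/(346 − 12) = 540 × 350/334 ≈ 566 Hz.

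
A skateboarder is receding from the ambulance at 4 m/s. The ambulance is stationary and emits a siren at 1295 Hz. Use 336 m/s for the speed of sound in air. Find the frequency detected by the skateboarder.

1280 Hz

Moving observer, stationary source: f' = f · (v − v_o)/v.
f' = 1295 × (336 − 4)/336 = 1295 × 332/336 ≈ 1280 Hz.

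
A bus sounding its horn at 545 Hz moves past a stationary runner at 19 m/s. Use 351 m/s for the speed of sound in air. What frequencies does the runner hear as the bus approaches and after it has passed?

576 Hz approaching; 517 Hz receding

Approaching: f₁ = f · v/(v − v_s) = 545 × 351/332 ≈ 576 Hz.
Receding: f₂ = f · v/(v + v_s) = 545 × 351/370 ≈ 517 Hz.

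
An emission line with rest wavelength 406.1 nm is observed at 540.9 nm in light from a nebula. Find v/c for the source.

0.279c

λ'/λ₀ = 1.3319 > 1 (redshift), so the source is receding.
λ'/λ₀ = √((1 + β)/(1 − β)) for a receding source ⇒ β = (r² − 1)/(r² + 1) with r = λ'/λ₀.
β = (1.7741 − 1)/(1.7741 + 1) ≈ 0.279.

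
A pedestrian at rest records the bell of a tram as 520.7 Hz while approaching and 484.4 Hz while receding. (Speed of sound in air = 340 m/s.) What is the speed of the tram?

12.3 m/s

f₁/f₂ = (v + v_s)/(v − v_s), so v_s = v · (f₁ − f₂)/(f₁ + f₂).
v_s = 340 × (520.7 − 484.4)/(520.7 + 484.4) = 340 × 36.3/1005.1 ≈ 12.3 m/s.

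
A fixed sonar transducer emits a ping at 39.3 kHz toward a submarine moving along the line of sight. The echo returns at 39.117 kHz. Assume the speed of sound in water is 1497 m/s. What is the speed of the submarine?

Double Doppler shift off a moving reflector: f₂ = f₀ · (v + u)/(v − u) (u > 0 toward emitter).
Rearranging, u = v · (f₂ − f₀)/(f₂ + f₀) = 1497 × -0.183/78.417 ≈ -3.5 m/s.
So the submarine is moving at 3.5 m/s away from the emitter.

3.5 m/s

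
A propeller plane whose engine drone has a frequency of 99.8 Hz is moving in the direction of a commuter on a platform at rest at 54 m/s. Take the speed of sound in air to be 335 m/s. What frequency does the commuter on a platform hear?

119 Hz

Only the source moves, toward the listener, so f' = f · v/(v − v_s).
f' = 99.8 × 335/(335 − 54) = 99.8 × 335/281 ≈ 119 Hz.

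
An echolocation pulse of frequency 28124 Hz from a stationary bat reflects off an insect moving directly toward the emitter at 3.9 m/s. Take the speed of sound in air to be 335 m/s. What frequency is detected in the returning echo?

28787 Hz

At the insect (a moving observer), f₁ = f₀ · (v + u)/v = 28124 × 338.9/335 ≈ 28451 Hz.
On reflection it acts as a source moving toward the stationary detector: f₂ = f₁ · v/(v − u) = 28451 × 335/331.1 ≈ 28787 Hz.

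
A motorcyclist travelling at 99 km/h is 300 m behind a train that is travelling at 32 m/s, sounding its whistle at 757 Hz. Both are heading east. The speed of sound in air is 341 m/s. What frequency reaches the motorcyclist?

748 Hz

99 km/h = 27.5 m/s.
The motorcyclist is behind, so the train is moving away from it while the motorcyclist is moving toward the train.
Both move, so f' = f · (v + v_o)/(v + v_s).
f' = 757 × (341 + 27.5)/(341 + 32) = 757 × 368.5/373 ≈ 748 Hz.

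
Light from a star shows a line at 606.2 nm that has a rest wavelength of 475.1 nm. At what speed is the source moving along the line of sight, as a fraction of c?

λ'/λ₀ = 1.2759 > 1 (redshift), so the source is receding.
λ'/λ₀ = √((1 + β)/(1 − β)) for a receding source ⇒ β = (r² − 1)/(r² + 1) with r = λ'/λ₀.
β = (1.6280 − 1)/(1.6280 + 1) ≈ 0.239.

0.239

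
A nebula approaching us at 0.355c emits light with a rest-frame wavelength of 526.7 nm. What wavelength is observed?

Relativistic Doppler for wavelength: λ' = λ₀ · √((1 − β)/(1 + β)).
λ' = 526.7 × √(0.6450/1.3550) = 526.7 × 0.68994 ≈ 363.4 nm.

363.4 nm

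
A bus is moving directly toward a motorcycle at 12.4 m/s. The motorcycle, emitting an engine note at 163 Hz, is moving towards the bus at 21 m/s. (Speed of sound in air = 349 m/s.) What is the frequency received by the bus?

With source approaching and observer approaching, f' = f · (v + v_o)/(v − v_s).
f' = 163 × (349 + 12.4)/(349 − 21) = 163 × 361.4/328 ≈ 180 Hz.

180 Hz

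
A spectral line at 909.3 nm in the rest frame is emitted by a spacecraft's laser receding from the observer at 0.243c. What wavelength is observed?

Relativistic Doppler for wavelength: λ' = λ₀ · √((1 + β)/(1 − β)).
λ' = 909.3 × √(1.2430/0.7570) = 909.3 × 1.28141 ≈ 1165.2 nm.

1165.2 nm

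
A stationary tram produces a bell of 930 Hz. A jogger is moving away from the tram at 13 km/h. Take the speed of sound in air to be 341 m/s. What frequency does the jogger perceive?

13 km/h = 3.611 m/s.
Only the observer moves, away from the source, so f' = f · (v − v_o)/v.
f' = 930 × (341 − 3.611)/341 = 930 × 337.39/341 ≈ 920 Hz.

920 Hz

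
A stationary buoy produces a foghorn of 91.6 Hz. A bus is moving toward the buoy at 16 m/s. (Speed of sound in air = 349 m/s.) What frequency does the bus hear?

Moving observer, stationary source: f' = f · (v + v_o)/v.
f' = 91.6 × (349 + 16)/349 = 91.6 × 365/349 ≈ 96 Hz.

96 Hz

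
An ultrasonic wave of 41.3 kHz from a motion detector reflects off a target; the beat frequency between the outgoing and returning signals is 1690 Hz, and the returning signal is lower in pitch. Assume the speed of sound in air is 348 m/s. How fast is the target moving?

Double Doppler shift off a moving reflector: f₂ = f₀ · (v + u)/(v − u) (u > 0 toward emitter).
Returning signal is lower, so f₂ = f₀ − Δf = 41300 − 1690 = 39610 Hz.
Rearranging, u = v · (f₂ − f₀)/(f₂ + f₀) = 348 × -1690/80910 ≈ -7.3 m/s.
So the target is moving at 7.3 m/s away from the emitter.

7.3 m/s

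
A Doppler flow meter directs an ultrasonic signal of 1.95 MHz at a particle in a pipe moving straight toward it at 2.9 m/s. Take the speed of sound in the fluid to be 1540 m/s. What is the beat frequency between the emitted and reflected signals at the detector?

At the particle in a pipe (a moving observer), f₁ = f₀ · (v + u)/v = 1.95 × 1542.9/1540 ≈ 1.95367 MHz.
The reflection then acts as a moving source: f₂ = f₁ · v/(v − u) ≈ 1.95736 MHz.
Beat frequency (with f₀ = 1950000 Hz): |f₂ − f₀| = 2u·f₀/(v − u) = 2 × 2.9 × 1950000/1537.1 ≈ 7358 Hz.

7358 Hz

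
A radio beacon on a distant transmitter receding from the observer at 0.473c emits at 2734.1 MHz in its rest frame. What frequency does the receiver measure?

1635.4 MHz

Relativistic Doppler for frequency: f' = f₀ · √((1 − β)/(1 + β)).
f' = 2734.1 × √(0.5270/1.4730) = 2734.1 × 0.59814 ≈ 1635.4 MHz.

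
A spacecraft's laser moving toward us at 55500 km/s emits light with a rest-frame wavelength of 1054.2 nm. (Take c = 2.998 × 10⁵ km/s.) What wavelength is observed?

874.2 nm

β = v/c = 55500/299800 = 0.1851.
Relativistic Doppler for wavelength: λ' = λ₀ · √((1 − β)/(1 + β)).
λ' = 1054.2 × √(0.8149/1.1851) = 1054.2 × 0.82921 ≈ 874.2 nm.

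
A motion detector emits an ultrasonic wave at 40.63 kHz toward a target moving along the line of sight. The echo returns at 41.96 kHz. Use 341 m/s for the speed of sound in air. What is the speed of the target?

5.5 m/s

Double Doppler shift off a moving reflector: f₂ = f₀ · (v + u)/(v − u) (u > 0 toward emitter).
Rearranging, u = v · (f₂ − f₀)/(f₂ + f₀) = 341 × 1.33/82.59 ≈ 5.5 m/s.
So the target is moving at 5.5 m/s toward the emitter.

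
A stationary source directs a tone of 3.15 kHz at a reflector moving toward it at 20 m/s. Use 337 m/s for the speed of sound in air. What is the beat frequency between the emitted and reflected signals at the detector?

The reflector first receives the wave as a moving observer: f₁ = f₀ · (v + u)/v = 3.15 × (337 + 20)/337 ≈ 3.337 kHz.
On reflection it acts as a source moving toward the stationary detector: f₂ = f₁ · v/(v − u) = 3.337 × 337/317 ≈ 3.547 kHz.
Equivalently f₂ = f₀ · (v + u)/(v − u).
Beat frequency (with f₀ = 3150 Hz): |f₂ − f₀| = 2u·f₀/(v − u) = 2 × 20 × 3150/317 ≈ 397 Hz.

397 Hz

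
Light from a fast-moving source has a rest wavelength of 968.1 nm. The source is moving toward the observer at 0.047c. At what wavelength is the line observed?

Relativistic Doppler for wavelength: λ' = λ₀ · √((1 − β)/(1 + β)).
λ' = 968.1 × √(0.9530/1.0470) = 968.1 × 0.95405 ≈ 923.6 nm.

923.6 nm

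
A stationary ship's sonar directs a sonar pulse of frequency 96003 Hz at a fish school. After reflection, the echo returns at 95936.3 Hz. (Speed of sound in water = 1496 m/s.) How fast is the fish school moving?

Double Doppler shift off a moving reflector: f₂ = f₀ · (v + u)/(v − u) (u > 0 toward emitter).
Rearranging, u = v · (f₂ − f₀)/(f₂ + f₀) = 1496 × -66.7/191939.3 ≈ -0.52 m/s.
So the fish school is moving at 0.52 m/s away from the emitter.

0.52 m/s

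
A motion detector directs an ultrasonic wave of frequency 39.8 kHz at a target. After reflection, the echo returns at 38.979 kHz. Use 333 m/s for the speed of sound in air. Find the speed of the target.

3.5 m/s

Double Doppler shift off a moving reflector: f₂ = f₀ · (v + u)/(v − u) (u > 0 toward emitter).
Rearranging, u = v · (f₂ − f₀)/(f₂ + f₀) = 333 × -0.821/78.779 ≈ -3.5 m/s.
So the target is moving at 3.5 m/s away from the emitter.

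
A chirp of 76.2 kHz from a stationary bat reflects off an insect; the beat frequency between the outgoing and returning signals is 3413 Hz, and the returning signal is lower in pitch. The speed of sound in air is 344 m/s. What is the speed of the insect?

Double Doppler shift off a moving reflector: f₂ = f₀ · (v + u)/(v − u) (u > 0 toward emitter).
Returning signal is lower, so f₂ = f₀ − Δf = 76200 − 3413 = 72787 Hz.
Rearranging, u = v · (f₂ − f₀)/(f₂ + f₀) = 344 × -3413/148987 ≈ -7.9 m/s.
So the insect is moving at 7.9 m/s away from the emitter.

7.9 m/s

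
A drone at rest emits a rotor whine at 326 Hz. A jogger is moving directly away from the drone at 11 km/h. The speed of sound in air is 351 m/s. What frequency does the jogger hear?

11 km/h = 3.056 m/s.
Moving observer, stationary source: f' = f · (v − v_o)/v.
f' = 326 × (351 − 3.056)/351 = 326 × 347.94/351 ≈ 323 Hz.

323 Hz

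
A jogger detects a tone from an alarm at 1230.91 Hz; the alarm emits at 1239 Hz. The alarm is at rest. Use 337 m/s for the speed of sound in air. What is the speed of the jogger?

2.20 m/s

f' < f, so the jogger is receding.
f' = f · (v − v_o)/v ⇒ v_o = v · |f'/f − 1|.
v_o = 337 × |1230.91/1239 − 1| = 337 × 0.006529 ≈ 2.20 m/s.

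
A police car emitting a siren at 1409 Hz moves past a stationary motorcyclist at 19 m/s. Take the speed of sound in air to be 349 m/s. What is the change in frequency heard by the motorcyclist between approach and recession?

154 Hz

Approaching: f₁ = f · v/(v − v_s) = 1409 × 349/330 ≈ 1490 Hz.
Receding: f₂ = f · v/(v + v_s) = 1409 × 349/368 ≈ 1336 Hz.
Drop: f₁ − f₂ = 2f·v·v_s/(v² − v_s²) = 2 × 1409 × 349 × 19/(349² − 19²) ≈ 154 Hz.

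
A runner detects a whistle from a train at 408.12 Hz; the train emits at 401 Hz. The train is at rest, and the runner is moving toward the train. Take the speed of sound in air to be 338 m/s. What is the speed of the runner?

6.0 m/s

f' = f · (v + v_o)/v ⇒ v_o = v · |f'/f − 1|.
v_o = 338 × |408.12/401 − 1| = 338 × 0.01776 ≈ 6.0 m/s.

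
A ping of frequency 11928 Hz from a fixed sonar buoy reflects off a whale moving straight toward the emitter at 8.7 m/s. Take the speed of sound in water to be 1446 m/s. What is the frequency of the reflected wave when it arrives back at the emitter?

12072 Hz

The whale first receives the wave as a moving observer: f₁ = f₀ · (v + u)/v = 11928 × (1446 + 8.7)/1446 ≈ 12000 Hz.
The reflection then acts as a moving source: f₂ = f₁ · v/(v − u) ≈ 12072 Hz.
Equivalently f₂ = f₀ · (v + u)/(v − u).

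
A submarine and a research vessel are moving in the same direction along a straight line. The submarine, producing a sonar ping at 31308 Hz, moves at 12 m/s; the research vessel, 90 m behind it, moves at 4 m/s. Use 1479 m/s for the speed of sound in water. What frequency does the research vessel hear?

The research vessel is behind, so the submarine is moving away from it while the research vessel is moving toward the submarine.
Both move, so f' = f · (v + v_o)/(v + v_s).
f' = 31308 × (1479 + 4)/(1479 + 12) = 31308 × 1483/1491 ≈ 31140 Hz.

31140 Hz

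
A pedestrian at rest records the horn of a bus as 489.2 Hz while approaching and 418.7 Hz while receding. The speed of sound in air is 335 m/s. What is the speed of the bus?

26 m/s

f₁/f₂ = (v + v_s)/(v − v_s), so v_s = v · (f₁ − f₂)/(f₁ + f₂).
v_s = 335 × (489.2 − 418.7)/(489.2 + 418.7) = 335 × 70.5/907.9 ≈ 26 m/s.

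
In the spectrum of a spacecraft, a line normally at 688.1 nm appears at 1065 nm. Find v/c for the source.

0.411

λ'/λ₀ = 1.5477 > 1 (redshift), so the source is receding.
λ'/λ₀ = √((1 + β)/(1 − β)) for a receding source ⇒ β = (r² − 1)/(r² + 1) with r = λ'/λ₀.
β = (2.3955 − 1)/(2.3955 + 1) ≈ 0.411.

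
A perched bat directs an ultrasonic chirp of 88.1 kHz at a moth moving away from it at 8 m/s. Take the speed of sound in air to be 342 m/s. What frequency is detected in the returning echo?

The moth first receives the wave as a moving observer: f₁ = f₀ · (v − u)/v = 88.1 × (342 − 8)/342 ≈ 86.0 kHz.
The reflection then acts as a moving source: f₂ = f₁ · v/(v + u) ≈ 84.1 kHz.
Equivalently f₂ = f₀ · (v − u)/(v + u).

84.1 kHz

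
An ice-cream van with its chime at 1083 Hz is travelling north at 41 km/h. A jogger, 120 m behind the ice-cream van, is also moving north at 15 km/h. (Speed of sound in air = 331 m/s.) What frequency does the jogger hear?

41 km/h = 11.39 m/s; 15 km/h = 4.167 m/s.
The jogger is behind, so the ice-cream van is moving away from it while the jogger is moving toward the ice-cream van.
General Doppler shift: f' = f · (v + v_o)/(v + v_s).
f' = 1083 × (331 + 4.167)/(331 + 11.39) = 1083 × 335.17/342.39 ≈ 1060 Hz.

1060 Hz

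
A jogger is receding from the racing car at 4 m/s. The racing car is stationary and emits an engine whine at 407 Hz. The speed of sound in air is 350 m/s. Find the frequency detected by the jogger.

Only the observer moves, away from the source, so f' = f · (v − v_o)/v.
f' = 407 × (350 − 4)/350 = 407 × 346/350 ≈ 402 Hz.

402 Hz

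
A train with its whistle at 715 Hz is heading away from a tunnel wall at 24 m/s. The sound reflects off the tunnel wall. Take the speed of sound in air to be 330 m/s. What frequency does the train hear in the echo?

618 Hz

The tunnel wall receives the sound from a moving source: f₁ = f₀ · v/(v + v_e) = 715 × 330/354 ≈ 667 Hz.
On the return leg the train is a moving observer: f₂ = f₁ · (v − v_e)/v = 667 × 306/330 ≈ 618 Hz.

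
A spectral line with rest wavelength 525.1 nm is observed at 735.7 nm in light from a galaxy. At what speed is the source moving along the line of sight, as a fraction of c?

0.325c

λ'/λ₀ = 1.4011 > 1 (redshift), so the source is receding.
λ'/λ₀ = √((1 + β)/(1 − β)) for a receding source ⇒ β = (r² − 1)/(r² + 1) with r = λ'/λ₀.
β = (1.9630 − 1)/(1.9630 + 1) ≈ 0.325.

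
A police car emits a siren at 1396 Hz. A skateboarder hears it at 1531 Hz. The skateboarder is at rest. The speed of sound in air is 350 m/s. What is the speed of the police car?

31 m/s

f' > f, so the police car is approaching.
f' = f · v/(v − v_s) ⇒ v_s = v · |1 − f/f'|.
v_s = 350 × |1 − 1396/1531| = 350 × 0.08818 ≈ 31 m/s.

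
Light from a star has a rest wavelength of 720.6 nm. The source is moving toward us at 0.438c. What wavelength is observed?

Relativistic Doppler for wavelength: λ' = λ₀ · √((1 − β)/(1 + β)).
λ' = 720.6 × √(0.5620/1.4380) = 720.6 × 0.62516 ≈ 450.5 nm.

450.5 nm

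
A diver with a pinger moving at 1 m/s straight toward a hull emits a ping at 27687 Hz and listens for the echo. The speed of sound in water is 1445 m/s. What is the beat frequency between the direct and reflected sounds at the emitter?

The hull receives the sound from a moving source: f₁ = f₀ · v/(v − v_e) = 27687 × 1445/1444 ≈ 27706.2 Hz.
On the return leg the diver with a pinger is a moving observer: f₂ = f₁ · (v + v_e)/v = 27706.2 × 1446/1445 ≈ 27725.3 Hz.
Equivalently f₂ = f₀ · (v + v_e)/(v − v_e).
Beat against the emitted tone: |f₂ − f₀| = 2v_e·f₀/(v − v_e) = 2 × 1 × 27687/1444 ≈ 38.3 Hz.

38.3 Hz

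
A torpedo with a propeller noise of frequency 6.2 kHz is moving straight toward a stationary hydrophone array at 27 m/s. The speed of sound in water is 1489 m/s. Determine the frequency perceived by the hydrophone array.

6.31 kHz

Moving source, stationary observer: f' = f · v/(v − v_s) since the source is approaching.
f' = 6.2 × 1489/(1489 − 27) = 6.2 × 1489/1462 ≈ 6.31 kHz.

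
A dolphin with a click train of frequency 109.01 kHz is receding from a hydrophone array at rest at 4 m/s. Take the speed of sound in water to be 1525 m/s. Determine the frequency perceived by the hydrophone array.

108.7 kHz

Moving source, stationary observer: f' = f · v/(v + v_s) since the source is receding.
f' = 109.01 × 1525/(1525 + 4) = 109.01 × 1525/1529 ≈ 108.7 kHz.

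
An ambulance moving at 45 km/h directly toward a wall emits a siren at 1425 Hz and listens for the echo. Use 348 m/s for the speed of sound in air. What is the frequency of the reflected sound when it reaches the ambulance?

45 km/h = 12.5 m/s.
The wall receives the sound from a moving source: f₁ = f₀ · v/(v − v_e) = 1425 × 348/335.5 ≈ 1478 Hz.
On the return leg the ambulance is a moving observer: f₂ = f₁ · (v + v_e)/v = 1478 × 360.5/348 ≈ 1531 Hz.

1531 Hz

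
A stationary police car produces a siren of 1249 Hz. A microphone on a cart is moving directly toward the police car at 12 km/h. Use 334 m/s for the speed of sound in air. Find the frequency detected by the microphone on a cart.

1261 Hz

12 km/h = 3.333 m/s.
Moving observer, stationary source: f' = f · (v + v_o)/v.
f' = 1249 × (334 + 3.333)/334 = 1249 × 337.33/334 ≈ 1261 Hz.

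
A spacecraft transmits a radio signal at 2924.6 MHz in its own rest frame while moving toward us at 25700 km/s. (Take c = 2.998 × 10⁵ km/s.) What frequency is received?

β = v/c = 25700/299800 = 0.0857.
Relativistic Doppler for frequency: f' = f₀ · √((1 + β)/(1 − β)).
f' = 2924.6 × √(1.0857/0.9143) = 2924.6 × 1.08974 ≈ 3187.0 MHz.

3187.0 MHz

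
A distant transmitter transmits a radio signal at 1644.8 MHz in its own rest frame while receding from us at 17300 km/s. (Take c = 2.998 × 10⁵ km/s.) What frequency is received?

β = v/c = 17300/299800 = 0.0577.
Relativistic Doppler for frequency: f' = f₀ · √((1 − β)/(1 + β)).
f' = 1644.8 × √(0.9423/1.0577) = 1644.8 × 0.94387 ≈ 1552.5 MHz.

1552.5 MHz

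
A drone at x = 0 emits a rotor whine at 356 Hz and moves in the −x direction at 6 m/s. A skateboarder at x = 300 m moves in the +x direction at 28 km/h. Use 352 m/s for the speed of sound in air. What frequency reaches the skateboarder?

342 Hz

28 km/h = 7.778 m/s.
The observer lies on the +x side, so the source is heading away from the observer and the observer is heading away from the source.
General Doppler shift: f' = f · (v − v_o)/(v + v_s).
f' = 356 × (352 − 7.778)/(352 + 6) = 356 × 344.22/358 ≈ 342 Hz.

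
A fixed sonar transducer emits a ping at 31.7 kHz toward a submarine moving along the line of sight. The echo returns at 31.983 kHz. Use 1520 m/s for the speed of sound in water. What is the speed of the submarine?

6.8 m/s

Double Doppler shift off a moving reflector: f₂ = f₀ · (v + u)/(v − u) (u > 0 toward emitter).
Rearranging, u = v · (f₂ − f₀)/(f₂ + f₀) = 1520 × 0.283/63.683 ≈ 6.8 m/s.
So the submarine is moving at 6.8 m/s toward the emitter.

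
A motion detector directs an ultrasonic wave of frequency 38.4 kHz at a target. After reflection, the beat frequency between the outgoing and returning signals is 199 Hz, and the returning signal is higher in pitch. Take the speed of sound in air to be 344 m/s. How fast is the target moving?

0.89 m/s

Double Doppler shift off a moving reflector: f₂ = f₀ · (v + u)/(v − u) (u > 0 toward emitter).
Returning signal is higher, so f₂ = f₀ + Δf = 38400 + 199 = 38599 Hz.
Rearranging, u = v · (f₂ − f₀)/(f₂ + f₀) = 344 × 199/76999 ≈ 0.89 m/s.
So the target is moving at 0.89 m/s toward the emitter.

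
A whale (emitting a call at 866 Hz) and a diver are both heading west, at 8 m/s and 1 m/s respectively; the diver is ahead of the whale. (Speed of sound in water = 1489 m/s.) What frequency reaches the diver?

870 Hz

The diver is ahead, so the whale is moving toward it while the diver is moving away from the whale.
With source approaching and observer receding, f' = f · (v − v_o)/(v − v_s).
f' = 866 × (1489 − 1)/(1489 − 8) = 866 × 1488/1481 ≈ 870 Hz.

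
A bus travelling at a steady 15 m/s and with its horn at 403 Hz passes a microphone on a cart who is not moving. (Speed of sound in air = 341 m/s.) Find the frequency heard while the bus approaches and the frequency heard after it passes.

Approaching: f₁ = f · v/(v − v_s) = 403 × 341/326 ≈ 422 Hz.
Receding: f₂ = f · v/(v + v_s) = 403 × 341/356 ≈ 386 Hz.

422 Hz approaching; 386 Hz receding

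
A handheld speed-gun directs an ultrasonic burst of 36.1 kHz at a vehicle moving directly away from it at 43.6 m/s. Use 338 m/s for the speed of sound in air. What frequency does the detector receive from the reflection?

At the vehicle (a moving observer), f₁ = f₀ · (v − u)/v = 36.1 × 294.4/338 ≈ 31.4 kHz.
The reflection then acts as a moving source: f₂ = f₁ · v/(v + u) ≈ 27.9 kHz.
Equivalently f₂ = f₀ · (v − u)/(v + u).

27.9 kHz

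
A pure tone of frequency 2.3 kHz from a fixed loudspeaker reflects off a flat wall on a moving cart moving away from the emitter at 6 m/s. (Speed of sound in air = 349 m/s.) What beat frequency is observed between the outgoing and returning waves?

The flat wall on a moving cart first receives the wave as a moving observer: f₁ = f₀ · (v − u)/v = 2.3 × (349 − 6)/349 ≈ 2.2605 kHz.
On reflection it acts as a source moving away from the stationary detector: f₂ = f₁ · v/(v + u) = 2.2605 × 349/355 ≈ 2.2223 kHz.
Beat frequency (with f₀ = 2300 Hz): |f₂ − f₀| = 2u·f₀/(v + u) = 2 × 6 × 2300/355 ≈ 78 Hz.

78 Hz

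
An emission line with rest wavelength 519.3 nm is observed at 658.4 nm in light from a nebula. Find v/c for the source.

0.233c

λ'/λ₀ = 1.2679 > 1 (redshift), so the source is receding.
λ'/λ₀ = √((1 + β)/(1 − β)) for a receding source ⇒ β = (r² − 1)/(r² + 1) with r = λ'/λ₀.
β = (1.6075 − 1)/(1.6075 + 1) ≈ 0.233.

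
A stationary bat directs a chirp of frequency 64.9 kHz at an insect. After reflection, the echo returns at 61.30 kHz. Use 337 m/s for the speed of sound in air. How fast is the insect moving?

9.6 m/s

Double Doppler shift off a moving reflector: f₂ = f₀ · (v + u)/(v − u) (u > 0 toward emitter).
Rearranging, u = v · (f₂ − f₀)/(f₂ + f₀) = 337 × -3.60/126.20 ≈ -9.6 m/s.
So the insect is moving at 9.6 m/s away from the emitter.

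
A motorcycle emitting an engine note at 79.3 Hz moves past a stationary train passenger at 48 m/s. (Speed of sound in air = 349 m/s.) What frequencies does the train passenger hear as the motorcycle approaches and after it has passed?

92 Hz approaching; 70 Hz receding

Approaching: f₁ = f · v/(v − v_s) = 79.3 × 349/301 ≈ 92 Hz.
Receding: f₂ = f · v/(v + v_s) = 79.3 × 349/397 ≈ 70 Hz.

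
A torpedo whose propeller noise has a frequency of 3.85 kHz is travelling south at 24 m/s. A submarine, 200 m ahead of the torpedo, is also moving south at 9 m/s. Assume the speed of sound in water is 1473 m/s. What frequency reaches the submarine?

3.89 kHz

The submarine is ahead, so the torpedo is moving toward it while the submarine is moving away from the torpedo.
With source approaching and observer receding, f' = f · (v − v_o)/(v − v_s).
f' = 3.85 × (1473 − 9)/(1473 − 24) = 3.85 × 1464/1449 ≈ 3.89 kHz.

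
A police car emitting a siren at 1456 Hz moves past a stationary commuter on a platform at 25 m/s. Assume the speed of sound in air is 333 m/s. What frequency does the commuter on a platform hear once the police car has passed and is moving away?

1354 Hz

Receding: f₂ = f · v/(v + v_s) = 1456 × 333/358 ≈ 1354 Hz.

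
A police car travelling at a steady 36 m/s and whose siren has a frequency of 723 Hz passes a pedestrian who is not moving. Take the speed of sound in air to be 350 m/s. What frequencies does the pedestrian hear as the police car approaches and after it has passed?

806 Hz approaching; 656 Hz receding

Approaching: f₁ = f · v/(v − v_s) = 723 × 350/314 ≈ 806 Hz.
Receding: f₂ = f · v/(v + v_s) = 723 × 350/386 ≈ 656 Hz.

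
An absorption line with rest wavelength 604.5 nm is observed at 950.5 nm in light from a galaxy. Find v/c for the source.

λ'/λ₀ = 1.5724 > 1 (redshift), so the source is receding.
λ'/λ₀ = √((1 + β)/(1 − β)) for a receding source ⇒ β = (r² − 1)/(r² + 1) with r = λ'/λ₀.
β = (2.4724 − 1)/(2.4724 + 1) ≈ 0.424.

0.424c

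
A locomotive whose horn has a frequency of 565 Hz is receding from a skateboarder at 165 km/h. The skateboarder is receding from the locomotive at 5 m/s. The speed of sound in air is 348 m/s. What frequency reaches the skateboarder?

492 Hz

165 km/h = 45.83 m/s.
Both move, so f' = f · (v − v_o)/(v + v_s).
f' = 565 × (348 − 5)/(348 + 45.83) = 565 × 343/393.83 ≈ 492 Hz.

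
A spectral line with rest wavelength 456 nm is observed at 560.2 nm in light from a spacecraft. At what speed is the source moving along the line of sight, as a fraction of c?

0.203

λ'/λ₀ = 1.2285 > 1 (redshift), so the source is receding.
λ'/λ₀ = √((1 + β)/(1 − β)) for a receding source ⇒ β = (r² − 1)/(r² + 1) with r = λ'/λ₀.
β = (1.5092 − 1)/(1.5092 + 1) ≈ 0.203.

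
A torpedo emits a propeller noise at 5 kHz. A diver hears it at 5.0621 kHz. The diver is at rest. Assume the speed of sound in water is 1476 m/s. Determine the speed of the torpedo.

f' > f, so the torpedo is approaching.
f' = f · v/(v − v_s) ⇒ v_s = v · |1 − f/f'|.
v_s = 1476 × |1 − 5/5.0621| = 1476 × 0.01227 ≈ 18.1 m/s.

18.1 m/s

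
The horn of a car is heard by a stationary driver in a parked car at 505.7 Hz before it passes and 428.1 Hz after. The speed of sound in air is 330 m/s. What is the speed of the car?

27 m/s

f₁/f₂ = (v + v_s)/(v − v_s), so v_s = v · (f₁ − f₂)/(f₁ + f₂).
v_s = 330 × (505.7 − 428.1)/(505.7 + 428.1) = 330 × 77.6/933.8 ≈ 27 m/s.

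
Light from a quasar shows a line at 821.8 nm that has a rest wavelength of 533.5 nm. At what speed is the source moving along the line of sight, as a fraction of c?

λ'/λ₀ = 1.5404 > 1 (redshift), so the source is receding.
λ'/λ₀ = √((1 + β)/(1 − β)) for a receding source ⇒ β = (r² − 1)/(r² + 1) with r = λ'/λ₀.
β = (2.3728 − 1)/(2.3728 + 1) ≈ 0.407.

0.407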